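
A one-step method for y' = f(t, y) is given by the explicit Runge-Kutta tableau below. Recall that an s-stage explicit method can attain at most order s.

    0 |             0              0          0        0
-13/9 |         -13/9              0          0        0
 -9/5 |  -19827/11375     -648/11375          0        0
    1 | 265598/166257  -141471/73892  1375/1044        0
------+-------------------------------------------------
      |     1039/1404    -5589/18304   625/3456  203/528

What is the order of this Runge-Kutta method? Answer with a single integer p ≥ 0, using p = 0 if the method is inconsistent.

4

b = (1039/1404, -5589/18304, 625/3456, 203/528)
c = (0, -13/9, -9/5, 1)
Ac = (0, 0, 72/875, 561/1421)
Σ b_i: 1039/1404·1 + (-5589/18304)·1 + 625/3456·1 + 203/528·1 = 1 ✓
b·c: (-5589/18304)·(-13/9) + 625/3456·(-9/5) + 203/528·1 = 1/2 ✓
b·c²: (-5589/18304)·169/81 + 625/3456·81/25 + 203/528·1 = 1/3 ✓
b·Ac: 625/3456·72/875 + 203/528·561/1421 = 1/6 ✓
b·c³: (-5589/18304)·(-2197/729) + 625/3456·(-729/125) + 203/528·1 = 1/4 ✓
b·(c∘Ac): 625/3456·(-648/4375) + 203/528·561/1421 = 1/8 ✓
b·Ac²: 625/3456·(-104/875) + 203/528·3487/12789 = 1/12 ✓
b·A²c: 203/528·22/203 = 1/24 ✓; 4 stages ⇒ order 4.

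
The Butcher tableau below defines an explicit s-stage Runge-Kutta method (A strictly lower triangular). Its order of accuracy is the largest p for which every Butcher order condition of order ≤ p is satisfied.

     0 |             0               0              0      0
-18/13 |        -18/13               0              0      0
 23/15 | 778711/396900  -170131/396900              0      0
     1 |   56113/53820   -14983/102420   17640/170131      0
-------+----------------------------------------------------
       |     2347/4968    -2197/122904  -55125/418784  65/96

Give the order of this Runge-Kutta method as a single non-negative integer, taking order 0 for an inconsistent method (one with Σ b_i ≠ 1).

b = (2347/4968, -2197/122904, -55125/418784, 65/96)
c = (0, -18/13, 23/15, 1)
Ac = (0, 0, 13087/22050, 47/130)
Σ b_i: 2347/4968·1 + (-2197/122904)·1 + (-55125/418784)·1 + 65/96·1 = 1 ✓
b·c: (-2197/122904)·(-18/13) + (-55125/418784)·23/15 + 65/96·1 = 1/2 ✓
b·c²: (-2197/122904)·324/169 + (-55125/418784)·529/225 + 65/96·1 = 1/3 ✓
b·Ac: (-55125/418784)·13087/22050 + 65/96·47/130 = 1/6 ✓
b·c³: (-2197/122904)·(-5832/2197) + (-55125/418784)·12167/3375 + 65/96·1 = 1/4 ✓
b·(c∘Ac): (-55125/418784)·301001/330750 + 65/96·47/130 = 1/8 ✓
b·Ac²: (-55125/418784)·(-13087/15925) + 65/96·(-31/845) = 1/12 ✓
b·A²c: 65/96·4/65 = 1/24 ✓; 4 stages ⇒ order 4.

4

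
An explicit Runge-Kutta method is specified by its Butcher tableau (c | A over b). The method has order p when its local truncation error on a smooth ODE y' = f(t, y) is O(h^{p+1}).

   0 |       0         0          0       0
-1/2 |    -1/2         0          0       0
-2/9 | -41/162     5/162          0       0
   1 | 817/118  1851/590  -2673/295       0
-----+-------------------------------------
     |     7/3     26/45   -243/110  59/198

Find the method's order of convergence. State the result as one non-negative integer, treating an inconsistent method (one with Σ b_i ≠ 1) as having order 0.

b = (7/3, 26/45, -243/110, 59/198)
c = (0, -1/2, -2/9, 1)
Ac = (0, 0, -5/324, 105/236)
Σ b_i: 7/3·1 + 26/45·1 + (-243/110)·1 + 59/198·1 = 1 ✓
b·c: 26/45·(-1/2) + (-243/110)·(-2/9) + 59/198·1 = 1/2 ✓
b·c²: 26/45·1/4 + (-243/110)·4/81 + 59/198·1 = 1/3 ✓
b·Ac: (-243/110)·(-5/324) + 59/198·105/236 = 1/6 ✓
b·c³: 26/45·(-1/8) + (-243/110)·(-8/729) + 59/198·1 = 1/4 ✓
b·(c∘Ac): (-243/110)·5/1458 + 59/198·105/236 = 1/8 ✓
b·Ac²: (-243/110)·5/648 + 59/198·159/472 = 1/12 ✓
b·A²c: 59/198·33/236 = 1/24 ✓; 4 stages ⇒ order 4.

4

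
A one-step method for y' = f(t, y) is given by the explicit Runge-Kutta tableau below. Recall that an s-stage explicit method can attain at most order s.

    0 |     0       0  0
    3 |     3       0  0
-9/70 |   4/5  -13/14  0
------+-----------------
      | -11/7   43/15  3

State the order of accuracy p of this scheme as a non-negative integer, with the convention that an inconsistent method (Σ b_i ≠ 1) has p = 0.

0

b = (-11/7, 43/15, 3)
c = (0, 3, -9/70)
Ac = (0, 0, -39/14)
Σ b_i: (-11/7)·1 + 43/15·1 + 3·1 = 451/105 ≠ 1 ⇒ order 0.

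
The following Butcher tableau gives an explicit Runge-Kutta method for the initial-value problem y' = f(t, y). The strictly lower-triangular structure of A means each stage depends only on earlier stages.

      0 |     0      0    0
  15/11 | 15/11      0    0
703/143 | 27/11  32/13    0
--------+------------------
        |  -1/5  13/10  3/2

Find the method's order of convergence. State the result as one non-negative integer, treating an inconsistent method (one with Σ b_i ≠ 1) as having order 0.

0

b = (-1/5, 13/10, 3/2)
c = (0, 15/11, 703/143)
Ac = (0, 0, 480/143)
Σ b_i: (-1/5)·1 + 13/10·1 + 3/2·1 = 13/5 ≠ 1 ⇒ order 0.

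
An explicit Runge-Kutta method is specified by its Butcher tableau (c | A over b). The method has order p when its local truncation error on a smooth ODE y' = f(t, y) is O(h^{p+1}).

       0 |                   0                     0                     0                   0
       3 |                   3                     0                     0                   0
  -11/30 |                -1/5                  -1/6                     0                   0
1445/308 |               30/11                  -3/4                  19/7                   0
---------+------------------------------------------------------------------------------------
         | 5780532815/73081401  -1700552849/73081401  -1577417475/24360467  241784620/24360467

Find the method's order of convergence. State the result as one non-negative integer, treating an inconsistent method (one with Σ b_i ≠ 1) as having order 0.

3

b = (5780532815/73081401, -1700552849/73081401, -1577417475/24360467, 241784620/24360467)
c = (0, 3, -11/30, 1445/308)
Ac = (0, 0, -1/2, -1363/420)
Σ b_i: 5780532815/73081401·1 + (-1700552849/73081401)·1 + (-1577417475/24360467)·1 + 241784620/24360467·1 = 1 ✓
b·c: (-1700552849/73081401)·3 + (-1577417475/24360467)·(-11/30) + 241784620/24360467·1445/308 = 1/2 ✓
b·c²: (-1700552849/73081401)·9 + (-1577417475/24360467)·121/900 + 241784620/24360467·2088025/94864 = 1/3 ✓
b·Ac: (-1577417475/24360467)·(-1/2) + 241784620/24360467·(-1363/420) = 1/6 ✓
b·c³: (-1700552849/73081401)·27 + (-1577417475/24360467)·(-1331/27000) + 241784620/24360467·3017196125/29218112 = 540017363636777/1350544290480 ≠ 1/4 ⇒ order 3.
b·(c∘Ac): (-1577417475/24360467)·11/60 + 241784620/24360467·(-393907/25872) = -11911254740/73081401 ≠ 1/8
b·Ac²: (-1577417475/24360467)·(-3/2) + 241784620/24360467·(-20113/3150) = 74008100209/2192442030 ≠ 1/12
b·A²c: 241784620/24360467·(-19/14) = -328136270/24360467 ≠ 1/24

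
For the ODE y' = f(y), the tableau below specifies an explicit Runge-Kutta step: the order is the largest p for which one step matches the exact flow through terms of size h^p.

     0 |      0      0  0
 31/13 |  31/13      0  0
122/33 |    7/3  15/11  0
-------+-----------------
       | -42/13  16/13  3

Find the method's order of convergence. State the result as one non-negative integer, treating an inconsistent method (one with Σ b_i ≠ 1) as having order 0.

1

b = (-42/13, 16/13, 3)
c = (0, 31/13, 122/33)
Ac = (0, 0, 465/143)
Σ b_i: (-42/13)·1 + 16/13·1 + 3·1 = 1 ✓
b·c: 16/13·31/13 + 3·122/33 = 26074/1859 ≠ 1/2 ⇒ order 1.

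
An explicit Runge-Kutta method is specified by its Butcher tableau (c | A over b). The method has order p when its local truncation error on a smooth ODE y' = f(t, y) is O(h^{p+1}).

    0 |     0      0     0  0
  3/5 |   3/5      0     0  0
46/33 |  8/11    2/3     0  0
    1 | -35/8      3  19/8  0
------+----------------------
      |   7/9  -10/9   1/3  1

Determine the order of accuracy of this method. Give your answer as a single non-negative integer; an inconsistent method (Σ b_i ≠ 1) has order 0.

b = (7/9, -10/9, 1/3, 1)
c = (0, 3/5, 46/33, 1)
Ac = (0, 0, 2/5, 3373/660)
Σ b_i: 7/9·1 + (-10/9)·1 + 1/3·1 + 1·1 = 1 ✓
b·c: (-10/9)·3/5 + 1/3·46/33 + 1·1 = 79/99 ≠ 1/2 ⇒ order 1.

1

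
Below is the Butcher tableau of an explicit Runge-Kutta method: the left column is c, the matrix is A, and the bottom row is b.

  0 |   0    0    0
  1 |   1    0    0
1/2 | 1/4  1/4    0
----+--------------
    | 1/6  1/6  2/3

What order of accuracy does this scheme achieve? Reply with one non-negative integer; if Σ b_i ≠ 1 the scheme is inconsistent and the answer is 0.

3

b = (1/6, 1/6, 2/3)
c = (0, 1, 1/2)
Ac = (0, 0, 1/4)
Σ b_i: 1/6·1 + 1/6·1 + 2/3·1 = 1 ✓
b·c: 1/6·1 + 2/3·1/2 = 1/2 ✓
b·c²: 1/6·1 + 2/3·1/4 = 1/3 ✓
b·Ac: 2/3·1/4 = 1/6 ✓; 3 stages ⇒ order 3.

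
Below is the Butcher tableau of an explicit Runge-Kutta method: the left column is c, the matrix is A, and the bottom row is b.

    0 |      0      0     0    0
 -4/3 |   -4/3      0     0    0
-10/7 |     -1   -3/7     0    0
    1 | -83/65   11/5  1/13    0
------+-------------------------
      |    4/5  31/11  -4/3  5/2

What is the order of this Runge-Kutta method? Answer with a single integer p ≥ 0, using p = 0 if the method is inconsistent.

0

b = (4/5, 31/11, -4/3, 5/2)
c = (0, -4/3, -10/7, 1)
Ac = (0, 0, 4/7, -4154/1365)
Σ b_i: 4/5·1 + 31/11·1 + (-4/3)·1 + 5/2·1 = 1579/330 ≠ 1 ⇒ order 0.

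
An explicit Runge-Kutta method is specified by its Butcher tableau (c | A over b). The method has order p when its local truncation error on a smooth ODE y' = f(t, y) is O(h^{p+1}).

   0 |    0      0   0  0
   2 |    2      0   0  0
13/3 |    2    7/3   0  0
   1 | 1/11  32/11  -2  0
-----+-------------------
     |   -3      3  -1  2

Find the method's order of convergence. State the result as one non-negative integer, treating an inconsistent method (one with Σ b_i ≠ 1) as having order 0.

b = (-3, 3, -1, 2)
c = (0, 2, 13/3, 1)
Ac = (0, 0, 14/3, -94/33)
Σ b_i: (-3)·1 + 3·1 + (-1)·1 + 2·1 = 1 ✓
b·c: 3·2 + (-1)·13/3 + 2·1 = 11/3 ≠ 1/2 ⇒ order 1.

1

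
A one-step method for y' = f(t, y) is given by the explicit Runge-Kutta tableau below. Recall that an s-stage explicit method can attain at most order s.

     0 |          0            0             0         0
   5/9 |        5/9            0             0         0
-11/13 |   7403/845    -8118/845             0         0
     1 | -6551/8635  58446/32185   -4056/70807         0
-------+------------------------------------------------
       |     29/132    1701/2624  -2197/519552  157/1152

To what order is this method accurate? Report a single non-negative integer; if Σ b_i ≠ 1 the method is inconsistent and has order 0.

4

b = (29/132, 1701/2624, -2197/519552, 157/1152)
c = (0, 5/9, -11/13, 1)
Ac = (0, 0, -902/169, 166/157)
Σ b_i: 29/132·1 + 1701/2624·1 + (-2197/519552)·1 + 157/1152·1 = 1 ✓
b·c: 1701/2624·5/9 + (-2197/519552)·(-11/13) + 157/1152·1 = 1/2 ✓
b·c²: 1701/2624·25/81 + (-2197/519552)·121/169 + 157/1152·1 = 1/3 ✓
b·Ac: (-2197/519552)·(-902/169) + 157/1152·166/157 = 1/6 ✓
b·c³: 1701/2624·125/729 + (-2197/519552)·(-1331/2197) + 157/1152·1 = 1/4 ✓
b·(c∘Ac): (-2197/519552)·9922/2197 + 157/1152·166/157 = 1/8 ✓
b·Ac²: (-2197/519552)·(-4510/1521) + 157/1152·734/1413 = 1/12 ✓
b·A²c: 157/1152·48/157 = 1/24 ✓; 4 stages ⇒ order 4.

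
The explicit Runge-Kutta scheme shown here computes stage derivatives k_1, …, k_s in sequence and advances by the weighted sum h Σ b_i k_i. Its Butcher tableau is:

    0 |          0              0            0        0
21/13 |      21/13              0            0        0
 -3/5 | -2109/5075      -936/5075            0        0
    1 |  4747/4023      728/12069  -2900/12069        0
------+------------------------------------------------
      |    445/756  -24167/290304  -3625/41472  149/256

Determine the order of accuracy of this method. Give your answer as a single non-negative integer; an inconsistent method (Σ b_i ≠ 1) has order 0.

b = (445/756, -24167/290304, -3625/41472, 149/256)
c = (0, 21/13, -3/5, 1)
Ac = (0, 0, -216/725, 36/149)
Σ b_i: 445/756·1 + (-24167/290304)·1 + (-3625/41472)·1 + 149/256·1 = 1 ✓
b·c: (-24167/290304)·21/13 + (-3625/41472)·(-3/5) + 149/256·1 = 1/2 ✓
b·c²: (-24167/290304)·441/169 + (-3625/41472)·9/25 + 149/256·1 = 1/3 ✓
b·Ac: (-3625/41472)·(-216/725) + 149/256·36/149 = 1/6 ✓
b·c³: (-24167/290304)·9261/2197 + (-3625/41472)·(-27/125) + 149/256·1 = 1/4 ✓
b·(c∘Ac): (-3625/41472)·648/3625 + 149/256·36/149 = 1/8 ✓
b·Ac²: (-3625/41472)·(-4536/9425) + 149/256·412/5811 = 1/12 ✓
b·A²c: 149/256·32/447 = 1/24 ✓; 4 stages ⇒ order 4.

4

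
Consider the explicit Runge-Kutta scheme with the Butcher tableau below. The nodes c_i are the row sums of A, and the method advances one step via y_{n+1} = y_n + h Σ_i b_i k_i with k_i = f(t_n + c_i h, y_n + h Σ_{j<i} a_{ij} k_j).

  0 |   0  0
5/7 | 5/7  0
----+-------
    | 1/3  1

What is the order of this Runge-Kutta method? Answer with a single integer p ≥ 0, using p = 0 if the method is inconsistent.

b = (1/3, 1)
c = (0, 5/7)
Σ b_i: 1/3·1 + 1·1 = 4/3 ≠ 1 ⇒ order 0.

0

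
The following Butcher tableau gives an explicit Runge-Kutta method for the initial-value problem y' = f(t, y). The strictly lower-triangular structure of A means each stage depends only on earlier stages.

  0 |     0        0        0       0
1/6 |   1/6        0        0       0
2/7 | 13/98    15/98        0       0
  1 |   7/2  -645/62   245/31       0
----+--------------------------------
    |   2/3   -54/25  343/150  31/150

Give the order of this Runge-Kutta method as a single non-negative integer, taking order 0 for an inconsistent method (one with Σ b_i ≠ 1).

4

b = (2/3, -54/25, 343/150, 31/150)
c = (0, 1/6, 2/7, 1)
Ac = (0, 0, 5/196, 65/124)
Σ b_i: 2/3·1 + (-54/25)·1 + 343/150·1 + 31/150·1 = 1 ✓
b·c: (-54/25)·1/6 + 343/150·2/7 + 31/150·1 = 1/2 ✓
b·c²: (-54/25)·1/36 + 343/150·4/49 + 31/150·1 = 1/3 ✓
b·Ac: 343/150·5/196 + 31/150·65/124 = 1/6 ✓
b·c³: (-54/25)·1/216 + 343/150·8/343 + 31/150·1 = 1/4 ✓
b·(c∘Ac): 343/150·5/686 + 31/150·65/124 = 1/8 ✓
b·Ac²: 343/150·5/1176 + 31/150·265/744 = 1/12 ✓
b·A²c: 31/150·25/124 = 1/24 ✓; 4 stages ⇒ order 4.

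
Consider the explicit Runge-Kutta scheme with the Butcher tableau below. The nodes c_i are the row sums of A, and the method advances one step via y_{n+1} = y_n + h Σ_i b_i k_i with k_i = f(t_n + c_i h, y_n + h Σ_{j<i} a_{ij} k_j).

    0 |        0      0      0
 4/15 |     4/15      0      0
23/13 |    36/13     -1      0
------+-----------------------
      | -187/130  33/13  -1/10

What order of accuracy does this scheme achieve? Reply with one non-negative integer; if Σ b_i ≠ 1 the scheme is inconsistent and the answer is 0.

b = (-187/130, 33/13, -1/10)
c = (0, 4/15, 23/13)
Ac = (0, 0, -4/15)
Σ b_i: (-187/130)·1 + 33/13·1 + (-1/10)·1 = 1 ✓
b·c: 33/13·4/15 + (-1/10)·23/13 = 1/2 ✓
b·c²: 33/13·16/225 + (-1/10)·529/169 = -3359/25350 ≠ 1/3 ⇒ order 2.
b·Ac: (-1/10)·(-4/15) = 2/75 ≠ 1/6

2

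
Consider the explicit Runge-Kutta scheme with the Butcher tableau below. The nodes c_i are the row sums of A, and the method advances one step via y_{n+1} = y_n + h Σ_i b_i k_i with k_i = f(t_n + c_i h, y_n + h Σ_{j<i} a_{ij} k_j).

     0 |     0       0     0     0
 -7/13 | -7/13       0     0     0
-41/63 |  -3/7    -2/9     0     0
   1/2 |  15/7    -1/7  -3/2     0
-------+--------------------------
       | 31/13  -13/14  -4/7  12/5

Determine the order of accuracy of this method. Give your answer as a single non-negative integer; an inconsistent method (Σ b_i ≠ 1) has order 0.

0

b = (31/13, -13/14, -4/7, 12/5)
c = (0, -7/13, -41/63, 1/2)
Ac = (0, 0, 14/117, 575/546)
Σ b_i: 31/13·1 + (-13/14)·1 + (-4/7)·1 + 12/5·1 = 427/130 ≠ 1 ⇒ order 0.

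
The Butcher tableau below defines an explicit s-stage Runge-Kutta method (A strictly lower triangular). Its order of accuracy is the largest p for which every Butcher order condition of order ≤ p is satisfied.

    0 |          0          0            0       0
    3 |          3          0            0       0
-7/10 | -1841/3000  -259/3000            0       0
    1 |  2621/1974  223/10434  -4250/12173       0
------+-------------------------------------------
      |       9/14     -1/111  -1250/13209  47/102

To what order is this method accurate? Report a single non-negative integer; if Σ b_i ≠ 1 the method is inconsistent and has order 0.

4

b = (9/14, -1/111, -1250/13209, 47/102)
c = (0, 3, -7/10, 1)
Ac = (0, 0, -259/1000, 29/94)
Σ b_i: 9/14·1 + (-1/111)·1 + (-1250/13209)·1 + 47/102·1 = 1 ✓
b·c: (-1/111)·3 + (-1250/13209)·(-7/10) + 47/102·1 = 1/2 ✓
b·c²: (-1/111)·9 + (-1250/13209)·49/100 + 47/102·1 = 1/3 ✓
b·Ac: (-1250/13209)·(-259/1000) + 47/102·29/94 = 1/6 ✓
b·c³: (-1/111)·27 + (-1250/13209)·(-343/1000) + 47/102·1 = 1/4 ✓
b·(c∘Ac): (-1250/13209)·1813/10000 + 47/102·29/94 = 1/8 ✓
b·Ac²: (-1250/13209)·(-777/1000) + 47/102·1/47 = 1/12 ✓
b·A²c: 47/102·17/188 = 1/24 ✓; 4 stages ⇒ order 4.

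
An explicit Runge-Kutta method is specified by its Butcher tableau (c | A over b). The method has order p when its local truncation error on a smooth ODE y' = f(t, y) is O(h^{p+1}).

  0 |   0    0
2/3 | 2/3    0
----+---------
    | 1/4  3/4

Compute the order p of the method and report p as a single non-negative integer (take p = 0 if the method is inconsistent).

b = (1/4, 3/4)
c = (0, 2/3)
Σ b_i: 1/4·1 + 3/4·1 = 1 ✓
b·c: 3/4·2/3 = 1/2 ✓; 2 stages ⇒ order 2.

2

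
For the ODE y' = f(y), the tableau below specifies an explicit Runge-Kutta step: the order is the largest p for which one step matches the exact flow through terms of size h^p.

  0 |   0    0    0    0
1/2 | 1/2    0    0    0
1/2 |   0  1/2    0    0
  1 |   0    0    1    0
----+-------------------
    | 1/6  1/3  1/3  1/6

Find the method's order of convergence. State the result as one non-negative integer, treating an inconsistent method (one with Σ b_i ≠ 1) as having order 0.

b = (1/6, 1/3, 1/3, 1/6)
c = (0, 1/2, 1/2, 1)
Ac = (0, 0, 1/4, 1/2)
Σ b_i: 1/6·1 + 1/3·1 + 1/3·1 + 1/6·1 = 1 ✓
b·c: 1/3·1/2 + 1/3·1/2 + 1/6·1 = 1/2 ✓
b·c²: 1/3·1/4 + 1/3·1/4 + 1/6·1 = 1/3 ✓
b·Ac: 1/3·1/4 + 1/6·1/2 = 1/6 ✓
b·c³: 1/3·1/8 + 1/3·1/8 + 1/6·1 = 1/4 ✓
b·(c∘Ac): 1/3·1/8 + 1/6·1/2 = 1/8 ✓
b·Ac²: 1/3·1/8 + 1/6·1/4 = 1/12 ✓
b·A²c: 1/6·1/4 = 1/24 ✓; 4 stages ⇒ order 4.

4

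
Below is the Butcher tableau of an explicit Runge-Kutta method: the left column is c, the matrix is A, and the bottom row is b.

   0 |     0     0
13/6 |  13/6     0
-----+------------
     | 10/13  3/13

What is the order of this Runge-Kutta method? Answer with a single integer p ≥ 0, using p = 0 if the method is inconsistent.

b = (10/13, 3/13)
c = (0, 13/6)
Σ b_i: 10/13·1 + 3/13·1 = 1 ✓
b·c: 3/13·13/6 = 1/2 ✓; 2 stages ⇒ order 2.

2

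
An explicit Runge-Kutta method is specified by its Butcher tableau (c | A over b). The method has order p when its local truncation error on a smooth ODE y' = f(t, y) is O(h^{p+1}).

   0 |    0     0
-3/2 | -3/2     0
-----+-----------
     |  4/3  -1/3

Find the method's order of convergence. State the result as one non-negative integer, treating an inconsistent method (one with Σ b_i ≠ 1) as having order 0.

b = (4/3, -1/3)
c = (0, -3/2)
Σ b_i: 4/3·1 + (-1/3)·1 = 1 ✓
b·c: (-1/3)·(-3/2) = 1/2 ✓; 2 stages ⇒ order 2.

2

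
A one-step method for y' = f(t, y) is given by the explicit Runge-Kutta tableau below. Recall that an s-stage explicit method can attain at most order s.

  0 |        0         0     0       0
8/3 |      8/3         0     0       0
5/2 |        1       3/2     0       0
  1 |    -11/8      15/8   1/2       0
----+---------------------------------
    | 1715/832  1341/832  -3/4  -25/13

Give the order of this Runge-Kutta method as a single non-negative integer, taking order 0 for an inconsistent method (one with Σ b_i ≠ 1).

b = (1715/832, 1341/832, -3/4, -25/13)
c = (0, 8/3, 5/2, 1)
Ac = (0, 0, 4, 25/4)
Σ b_i: 1715/832·1 + 1341/832·1 + (-3/4)·1 + (-25/13)·1 = 1 ✓
b·c: 1341/832·8/3 + (-3/4)·5/2 + (-25/13)·1 = 1/2 ✓
b·c²: 1341/832·64/9 + (-3/4)·25/4 + (-25/13)·1 = 1009/208 ≠ 1/3 ⇒ order 2.
b·Ac: (-3/4)·4 + (-25/13)·25/4 = -781/52 ≠ 1/6

2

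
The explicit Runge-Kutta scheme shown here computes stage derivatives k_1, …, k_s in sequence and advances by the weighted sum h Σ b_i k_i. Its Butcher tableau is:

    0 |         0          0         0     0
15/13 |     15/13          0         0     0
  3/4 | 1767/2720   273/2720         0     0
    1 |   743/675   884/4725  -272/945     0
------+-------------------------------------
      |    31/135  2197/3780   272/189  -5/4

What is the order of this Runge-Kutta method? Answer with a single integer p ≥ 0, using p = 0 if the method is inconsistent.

4

b = (31/135, 2197/3780, 272/189, -5/4)
c = (0, 15/13, 3/4, 1)
Ac = (0, 0, 63/544, 0)
Σ b_i: 31/135·1 + 2197/3780·1 + 272/189·1 + (-5/4)·1 = 1 ✓
b·c: 2197/3780·15/13 + 272/189·3/4 + (-5/4)·1 = 1/2 ✓
b·c²: 2197/3780·225/169 + 272/189·9/16 + (-5/4)·1 = 1/3 ✓
b·Ac: 272/189·63/544 = 1/6 ✓
b·c³: 2197/3780·3375/2197 + 272/189·27/64 + (-5/4)·1 = 1/4 ✓
b·(c∘Ac): 272/189·189/2176 = 1/8 ✓
b·Ac²: 272/189·945/7072 + (-5/4)·17/195 = 1/12 ✓
b·A²c: (-5/4)·(-1/30) = 1/24 ✓; 4 stages ⇒ order 4.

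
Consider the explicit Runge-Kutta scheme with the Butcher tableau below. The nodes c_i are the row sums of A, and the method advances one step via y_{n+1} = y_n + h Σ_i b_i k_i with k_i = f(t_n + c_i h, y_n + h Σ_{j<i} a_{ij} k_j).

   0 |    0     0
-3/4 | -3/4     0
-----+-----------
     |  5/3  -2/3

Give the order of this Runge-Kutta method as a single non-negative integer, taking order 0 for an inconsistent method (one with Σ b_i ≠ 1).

b = (5/3, -2/3)
c = (0, -3/4)
Σ b_i: 5/3·1 + (-2/3)·1 = 1 ✓
b·c: (-2/3)·(-3/4) = 1/2 ✓; 2 stages ⇒ order 2.

2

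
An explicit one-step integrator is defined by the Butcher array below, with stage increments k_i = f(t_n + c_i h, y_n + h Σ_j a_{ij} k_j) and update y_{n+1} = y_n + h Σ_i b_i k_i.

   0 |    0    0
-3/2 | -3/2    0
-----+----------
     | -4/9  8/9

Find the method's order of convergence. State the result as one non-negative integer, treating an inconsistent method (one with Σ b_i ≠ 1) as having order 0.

0

b = (-4/9, 8/9)
c = (0, -3/2)
Σ b_i: (-4/9)·1 + 8/9·1 = 4/9 ≠ 1 ⇒ order 0.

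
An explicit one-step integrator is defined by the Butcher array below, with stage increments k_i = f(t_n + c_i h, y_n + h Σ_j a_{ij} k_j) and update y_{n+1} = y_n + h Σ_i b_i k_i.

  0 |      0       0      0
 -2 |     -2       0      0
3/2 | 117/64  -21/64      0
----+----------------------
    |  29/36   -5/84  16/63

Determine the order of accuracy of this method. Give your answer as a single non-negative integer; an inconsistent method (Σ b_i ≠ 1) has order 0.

b = (29/36, -5/84, 16/63)
c = (0, -2, 3/2)
Ac = (0, 0, 21/32)
Σ b_i: 29/36·1 + (-5/84)·1 + 16/63·1 = 1 ✓
b·c: (-5/84)·(-2) + 16/63·3/2 = 1/2 ✓
b·c²: (-5/84)·4 + 16/63·9/4 = 1/3 ✓
b·Ac: 16/63·21/32 = 1/6 ✓; 3 stages ⇒ order 3.

3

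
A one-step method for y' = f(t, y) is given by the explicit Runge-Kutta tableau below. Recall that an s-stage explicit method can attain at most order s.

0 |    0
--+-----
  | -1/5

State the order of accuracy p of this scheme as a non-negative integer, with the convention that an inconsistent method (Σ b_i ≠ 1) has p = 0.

0

b = (-1/5)
c = (0)
Σ b_i: (-1/5)·1 = -1/5 ≠ 1 ⇒ order 0.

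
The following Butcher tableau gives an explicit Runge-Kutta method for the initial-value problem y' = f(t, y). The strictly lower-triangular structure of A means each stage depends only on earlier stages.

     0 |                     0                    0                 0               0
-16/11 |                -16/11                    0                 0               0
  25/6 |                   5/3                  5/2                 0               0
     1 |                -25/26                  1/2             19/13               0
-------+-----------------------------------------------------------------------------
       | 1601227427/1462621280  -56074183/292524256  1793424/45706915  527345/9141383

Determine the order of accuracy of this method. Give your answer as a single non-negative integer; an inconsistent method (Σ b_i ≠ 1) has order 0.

b = (1601227427/1462621280, -56074183/292524256, 1793424/45706915, 527345/9141383)
c = (0, -16/11, 25/6, 1)
Ac = (0, 0, -40/11, 4601/858)
Σ b_i: 1601227427/1462621280·1 + (-56074183/292524256)·1 + 1793424/45706915·1 + 527345/9141383·1 = 1 ✓
b·c: (-56074183/292524256)·(-16/11) + 1793424/45706915·25/6 + 527345/9141383·1 = 1/2 ✓
b·c²: (-56074183/292524256)·256/121 + 1793424/45706915·625/36 + 527345/9141383·1 = 1/3 ✓
b·Ac: 1793424/45706915·(-40/11) + 527345/9141383·4601/858 = 1/6 ✓
b·c³: (-56074183/292524256)·(-4096/1331) + 1793424/45706915·15625/216 + 527345/9141383·1 = 3154776701/904996917 ≠ 1/4 ⇒ order 3.
b·(c∘Ac): 1793424/45706915·(-500/33) + 527345/9141383·4601/858 = -172045235/603331278 ≠ 1/8
b·Ac²: 1793424/45706915·640/121 + 527345/9141383·1496779/56628 = 6270994357/3619987668 ≠ 1/12
b·A²c: 527345/9141383·(-760/143) = -30829400/100555213 ≠ 1/24

3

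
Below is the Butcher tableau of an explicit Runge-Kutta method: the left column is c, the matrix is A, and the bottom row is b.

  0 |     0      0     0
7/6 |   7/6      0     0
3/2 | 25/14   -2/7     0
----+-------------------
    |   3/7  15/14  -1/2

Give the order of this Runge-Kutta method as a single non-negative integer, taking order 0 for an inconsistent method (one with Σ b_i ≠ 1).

3

b = (3/7, 15/14, -1/2)
c = (0, 7/6, 3/2)
Ac = (0, 0, -1/3)
Σ b_i: 3/7·1 + 15/14·1 + (-1/2)·1 = 1 ✓
b·c: 15/14·7/6 + (-1/2)·3/2 = 1/2 ✓
b·c²: 15/14·49/36 + (-1/2)·9/4 = 1/3 ✓
b·Ac: (-1/2)·(-1/3) = 1/6 ✓; 3 stages ⇒ order 3.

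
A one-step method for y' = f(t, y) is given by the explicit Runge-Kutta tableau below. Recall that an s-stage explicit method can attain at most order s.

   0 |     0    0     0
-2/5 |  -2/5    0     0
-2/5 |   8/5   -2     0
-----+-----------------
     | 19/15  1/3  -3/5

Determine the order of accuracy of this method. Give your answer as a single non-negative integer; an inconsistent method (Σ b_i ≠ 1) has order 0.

b = (19/15, 1/3, -3/5)
c = (0, -2/5, -2/5)
Ac = (0, 0, 4/5)
Σ b_i: 19/15·1 + 1/3·1 + (-3/5)·1 = 1 ✓
b·c: 1/3·(-2/5) + (-3/5)·(-2/5) = 8/75 ≠ 1/2 ⇒ order 1.

1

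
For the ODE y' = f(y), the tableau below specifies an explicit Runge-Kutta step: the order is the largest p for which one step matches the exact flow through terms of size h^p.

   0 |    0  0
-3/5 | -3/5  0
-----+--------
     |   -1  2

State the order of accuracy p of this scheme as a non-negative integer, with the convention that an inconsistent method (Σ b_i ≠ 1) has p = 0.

b = (-1, 2)
c = (0, -3/5)
Σ b_i: (-1)·1 + 2·1 = 1 ✓
b·c: 2·(-3/5) = -6/5 ≠ 1/2 ⇒ order 1.

1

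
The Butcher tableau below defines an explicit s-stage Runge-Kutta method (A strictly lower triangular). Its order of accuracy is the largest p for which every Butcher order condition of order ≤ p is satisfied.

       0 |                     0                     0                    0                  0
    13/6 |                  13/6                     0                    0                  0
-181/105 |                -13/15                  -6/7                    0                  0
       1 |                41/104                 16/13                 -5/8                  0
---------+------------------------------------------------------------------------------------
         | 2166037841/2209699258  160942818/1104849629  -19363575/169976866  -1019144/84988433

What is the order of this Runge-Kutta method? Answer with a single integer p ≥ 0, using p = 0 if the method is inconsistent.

3

b = (2166037841/2209699258, 160942818/1104849629, -19363575/169976866, -1019144/84988433)
c = (0, 13/6, -181/105, 1)
Ac = (0, 0, -13/7, 629/168)
Σ b_i: 2166037841/2209699258·1 + 160942818/1104849629·1 + (-19363575/169976866)·1 + (-1019144/84988433)·1 = 1 ✓
b·c: 160942818/1104849629·13/6 + (-19363575/169976866)·(-181/105) + (-1019144/84988433)·1 = 1/2 ✓
b·c²: 160942818/1104849629·169/36 + (-19363575/169976866)·32761/11025 + (-1019144/84988433)·1 = 1/3 ✓
b·Ac: (-19363575/169976866)·(-13/7) + (-1019144/84988433)·629/168 = 1/6 ✓
b·c³: 160942818/1104849629·2197/216 + (-19363575/169976866)·(-5929741/1157625) + (-1019144/84988433)·1 = 24429587107/11898380620 ≠ 1/4 ⇒ order 3.
b·(c∘Ac): (-19363575/169976866)·2353/735 + (-1019144/84988433)·629/168 = -208863697/509930598 ≠ 1/8
b·Ac²: (-19363575/169976866)·(-169/42) + (-1019144/84988433)·23053/5880 = 14684054687/35695141860 ≠ 1/12
b·A²c: (-1019144/84988433)·65/56 = -1182935/84988433 ≠ 1/24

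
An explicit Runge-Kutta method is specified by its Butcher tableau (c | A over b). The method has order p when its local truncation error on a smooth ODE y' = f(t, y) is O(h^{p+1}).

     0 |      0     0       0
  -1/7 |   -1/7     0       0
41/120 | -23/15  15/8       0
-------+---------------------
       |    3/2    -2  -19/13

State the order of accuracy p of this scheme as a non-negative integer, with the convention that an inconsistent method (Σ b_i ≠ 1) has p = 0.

0

b = (3/2, -2, -19/13)
c = (0, -1/7, 41/120)
Ac = (0, 0, -15/56)
Σ b_i: 3/2·1 + (-2)·1 + (-19/13)·1 = -51/26 ≠ 1 ⇒ order 0.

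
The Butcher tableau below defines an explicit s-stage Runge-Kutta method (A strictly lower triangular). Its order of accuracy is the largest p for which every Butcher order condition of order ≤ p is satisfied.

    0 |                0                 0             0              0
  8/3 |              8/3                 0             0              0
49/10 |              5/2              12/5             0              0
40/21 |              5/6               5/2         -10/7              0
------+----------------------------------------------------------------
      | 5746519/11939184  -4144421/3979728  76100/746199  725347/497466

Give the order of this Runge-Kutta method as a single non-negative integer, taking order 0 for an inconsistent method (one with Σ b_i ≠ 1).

3

b = (5746519/11939184, -4144421/3979728, 76100/746199, 725347/497466)
c = (0, 8/3, 49/10, 40/21)
Ac = (0, 0, 32/5, -1/3)
Σ b_i: 5746519/11939184·1 + (-4144421/3979728)·1 + 76100/746199·1 + 725347/497466·1 = 1 ✓
b·c: (-4144421/3979728)·8/3 + 76100/746199·49/10 + 725347/497466·40/21 = 1/2 ✓
b·c²: (-4144421/3979728)·64/9 + 76100/746199·2401/100 + 725347/497466·1600/441 = 1/3 ✓
b·Ac: 76100/746199·32/5 + 725347/497466·(-1/3) = 1/6 ✓
b·c³: (-4144421/3979728)·512/27 + 76100/746199·117649/1000 + 725347/497466·64000/9261 = 1093902967/470105370 ≠ 1/4 ⇒ order 3.
b·(c∘Ac): 76100/746199·784/25 + 725347/497466·(-40/63) = 5087068/2238597 ≠ 1/8
b·Ac²: 76100/746199·256/15 + 725347/497466·(-1487/90) = -333554863/14923980 ≠ 1/12
b·A²c: 725347/497466·(-64/7) = -3315872/248733 ≠ 1/24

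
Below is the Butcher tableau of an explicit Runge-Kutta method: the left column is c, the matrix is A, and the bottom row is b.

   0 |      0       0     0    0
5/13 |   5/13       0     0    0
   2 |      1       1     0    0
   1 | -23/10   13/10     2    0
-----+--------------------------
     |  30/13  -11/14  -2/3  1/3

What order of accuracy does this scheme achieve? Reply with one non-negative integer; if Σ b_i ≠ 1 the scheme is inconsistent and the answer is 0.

0

b = (30/13, -11/14, -2/3, 1/3)
c = (0, 5/13, 2, 1)
Ac = (0, 0, 5/13, 9/2)
Σ b_i: 30/13·1 + (-11/14)·1 + (-2/3)·1 + 1/3·1 = 649/546 ≠ 1 ⇒ order 0.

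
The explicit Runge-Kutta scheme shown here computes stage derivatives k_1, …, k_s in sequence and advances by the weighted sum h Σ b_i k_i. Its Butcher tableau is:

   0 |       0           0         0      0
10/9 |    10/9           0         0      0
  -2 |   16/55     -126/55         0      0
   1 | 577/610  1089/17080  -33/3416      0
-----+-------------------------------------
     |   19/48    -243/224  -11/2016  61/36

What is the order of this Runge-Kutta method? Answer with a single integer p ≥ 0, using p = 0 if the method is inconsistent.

b = (19/48, -243/224, -11/2016, 61/36)
c = (0, 10/9, -2, 1)
Ac = (0, 0, -28/11, 11/122)
Σ b_i: 19/48·1 + (-243/224)·1 + (-11/2016)·1 + 61/36·1 = 1 ✓
b·c: (-243/224)·10/9 + (-11/2016)·(-2) + 61/36·1 = 1/2 ✓
b·c²: (-243/224)·100/81 + (-11/2016)·4 + 61/36·1 = 1/3 ✓
b·Ac: (-11/2016)·(-28/11) + 61/36·11/122 = 1/6 ✓
b·c³: (-243/224)·1000/729 + (-11/2016)·(-8) + 61/36·1 = 1/4 ✓
b·(c∘Ac): (-11/2016)·56/11 + 61/36·11/122 = 1/8 ✓
b·Ac²: (-11/2016)·(-280/99) + 61/36·22/549 = 1/12 ✓
b·A²c: 61/36·3/122 = 1/24 ✓; 4 stages ⇒ order 4.

4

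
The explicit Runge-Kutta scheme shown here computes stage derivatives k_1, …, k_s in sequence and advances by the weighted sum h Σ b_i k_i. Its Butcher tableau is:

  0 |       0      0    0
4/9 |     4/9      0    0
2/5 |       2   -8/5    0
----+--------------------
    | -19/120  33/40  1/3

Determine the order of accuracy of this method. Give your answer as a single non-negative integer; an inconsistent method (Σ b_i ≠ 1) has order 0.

b = (-19/120, 33/40, 1/3)
c = (0, 4/9, 2/5)
Ac = (0, 0, -32/45)
Σ b_i: (-19/120)·1 + 33/40·1 + 1/3·1 = 1 ✓
b·c: 33/40·4/9 + 1/3·2/5 = 1/2 ✓
b·c²: 33/40·16/81 + 1/3·4/25 = 146/675 ≠ 1/3 ⇒ order 2.
b·Ac: 1/3·(-32/45) = -32/135 ≠ 1/6

2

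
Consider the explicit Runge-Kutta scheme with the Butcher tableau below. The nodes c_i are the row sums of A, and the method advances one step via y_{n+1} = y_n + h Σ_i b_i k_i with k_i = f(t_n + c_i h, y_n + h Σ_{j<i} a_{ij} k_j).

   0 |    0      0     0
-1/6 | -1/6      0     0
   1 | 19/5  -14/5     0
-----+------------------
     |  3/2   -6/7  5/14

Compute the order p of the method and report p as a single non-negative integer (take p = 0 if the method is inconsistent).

b = (3/2, -6/7, 5/14)
c = (0, -1/6, 1)
Ac = (0, 0, 7/15)
Σ b_i: 3/2·1 + (-6/7)·1 + 5/14·1 = 1 ✓
b·c: (-6/7)·(-1/6) + 5/14·1 = 1/2 ✓
b·c²: (-6/7)·1/36 + 5/14·1 = 1/3 ✓
b·Ac: 5/14·7/15 = 1/6 ✓; 3 stages ⇒ order 3.

3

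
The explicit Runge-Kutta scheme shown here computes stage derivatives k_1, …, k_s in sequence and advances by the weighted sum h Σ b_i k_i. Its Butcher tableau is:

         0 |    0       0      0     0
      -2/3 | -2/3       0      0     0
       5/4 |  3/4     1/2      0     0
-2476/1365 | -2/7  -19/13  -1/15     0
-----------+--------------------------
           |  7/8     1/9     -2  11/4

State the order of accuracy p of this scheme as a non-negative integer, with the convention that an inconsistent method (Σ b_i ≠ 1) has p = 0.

0

b = (7/8, 1/9, -2, 11/4)
c = (0, -2/3, 5/4, -2476/1365)
Ac = (0, 0, -1/3, 139/156)
Σ b_i: 7/8·1 + 1/9·1 + (-2)·1 + 11/4·1 = 125/72 ≠ 1 ⇒ order 0.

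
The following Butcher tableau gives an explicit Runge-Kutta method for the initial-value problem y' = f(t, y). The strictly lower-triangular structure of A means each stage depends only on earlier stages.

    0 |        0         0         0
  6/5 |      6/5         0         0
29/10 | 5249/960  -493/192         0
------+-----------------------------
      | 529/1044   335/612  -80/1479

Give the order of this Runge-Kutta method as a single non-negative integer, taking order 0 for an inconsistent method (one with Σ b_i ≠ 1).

3

b = (529/1044, 335/612, -80/1479)
c = (0, 6/5, 29/10)
Ac = (0, 0, -493/160)
Σ b_i: 529/1044·1 + 335/612·1 + (-80/1479)·1 = 1 ✓
b·c: 335/612·6/5 + (-80/1479)·29/10 = 1/2 ✓
b·c²: 335/612·36/25 + (-80/1479)·841/100 = 1/3 ✓
b·Ac: (-80/1479)·(-493/160) = 1/6 ✓; 3 stages ⇒ order 3.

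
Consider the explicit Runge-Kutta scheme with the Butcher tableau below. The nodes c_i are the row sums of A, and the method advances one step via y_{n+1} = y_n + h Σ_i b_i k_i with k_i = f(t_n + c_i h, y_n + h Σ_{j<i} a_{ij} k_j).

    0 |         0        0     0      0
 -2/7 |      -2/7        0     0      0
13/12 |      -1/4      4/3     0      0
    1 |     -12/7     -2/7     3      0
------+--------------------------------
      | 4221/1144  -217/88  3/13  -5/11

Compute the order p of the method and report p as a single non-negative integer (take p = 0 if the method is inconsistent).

2

b = (4221/1144, -217/88, 3/13, -5/11)
c = (0, -2/7, 13/12, 1)
Ac = (0, 0, -8/21, 653/196)
Σ b_i: 4221/1144·1 + (-217/88)·1 + 3/13·1 + (-5/11)·1 = 1 ✓
b·c: (-217/88)·(-2/7) + 3/13·13/12 + (-5/11)·1 = 1/2 ✓
b·c²: (-217/88)·4/49 + 3/13·169/144 + (-5/11)·1 = -1423/3696 ≠ 1/3 ⇒ order 2.
b·Ac: 3/13·(-8/21) + (-5/11)·653/196 = -44909/28028 ≠ 1/6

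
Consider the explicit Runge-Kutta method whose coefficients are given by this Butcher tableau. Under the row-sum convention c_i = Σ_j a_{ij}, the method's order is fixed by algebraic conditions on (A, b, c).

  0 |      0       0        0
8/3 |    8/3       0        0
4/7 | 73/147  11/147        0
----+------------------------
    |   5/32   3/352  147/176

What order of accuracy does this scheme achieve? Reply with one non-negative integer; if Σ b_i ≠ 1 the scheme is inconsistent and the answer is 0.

3

b = (5/32, 3/352, 147/176)
c = (0, 8/3, 4/7)
Ac = (0, 0, 88/441)
Σ b_i: 5/32·1 + 3/352·1 + 147/176·1 = 1 ✓
b·c: 3/352·8/3 + 147/176·4/7 = 1/2 ✓
b·c²: 3/352·64/9 + 147/176·16/49 = 1/3 ✓
b·Ac: 147/176·88/441 = 1/6 ✓; 3 stages ⇒ order 3.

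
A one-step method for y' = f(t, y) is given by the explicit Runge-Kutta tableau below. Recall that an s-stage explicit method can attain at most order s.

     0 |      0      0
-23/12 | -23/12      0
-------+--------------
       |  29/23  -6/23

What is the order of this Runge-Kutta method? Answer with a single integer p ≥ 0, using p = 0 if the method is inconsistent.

b = (29/23, -6/23)
c = (0, -23/12)
Σ b_i: 29/23·1 + (-6/23)·1 = 1 ✓
b·c: (-6/23)·(-23/12) = 1/2 ✓; 2 stages ⇒ order 2.

2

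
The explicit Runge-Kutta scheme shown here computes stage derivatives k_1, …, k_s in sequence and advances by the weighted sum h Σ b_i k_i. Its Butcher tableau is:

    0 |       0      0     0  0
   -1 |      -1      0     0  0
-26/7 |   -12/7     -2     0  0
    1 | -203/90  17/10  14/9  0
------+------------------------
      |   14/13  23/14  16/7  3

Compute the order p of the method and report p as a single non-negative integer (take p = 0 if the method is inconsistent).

b = (14/13, 23/14, 16/7, 3)
c = (0, -1, -26/7, 1)
Ac = (0, 0, 2, -673/90)
Σ b_i: 14/13·1 + 23/14·1 + 16/7·1 + 3·1 = 1457/182 ≠ 1 ⇒ order 0.

0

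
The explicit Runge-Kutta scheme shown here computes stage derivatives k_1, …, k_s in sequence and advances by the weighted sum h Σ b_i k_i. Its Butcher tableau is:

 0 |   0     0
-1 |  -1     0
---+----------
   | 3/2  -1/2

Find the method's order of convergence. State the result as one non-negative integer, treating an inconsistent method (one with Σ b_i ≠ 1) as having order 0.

b = (3/2, -1/2)
c = (0, -1)
Σ b_i: 3/2·1 + (-1/2)·1 = 1 ✓
b·c: (-1/2)·(-1) = 1/2 ✓; 2 stages ⇒ order 2.

2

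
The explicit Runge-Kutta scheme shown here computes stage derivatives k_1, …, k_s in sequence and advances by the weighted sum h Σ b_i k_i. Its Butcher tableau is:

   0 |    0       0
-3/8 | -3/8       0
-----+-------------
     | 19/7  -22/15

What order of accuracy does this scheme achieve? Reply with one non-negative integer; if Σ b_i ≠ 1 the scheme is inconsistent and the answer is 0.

0

b = (19/7, -22/15)
c = (0, -3/8)
Σ b_i: 19/7·1 + (-22/15)·1 = 131/105 ≠ 1 ⇒ order 0.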